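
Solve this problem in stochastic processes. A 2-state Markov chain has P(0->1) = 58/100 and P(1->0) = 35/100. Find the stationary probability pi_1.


Stationary distribution: pi_0 = p10/(p01+p10), pi_1 = p01/(p01+p10)
p01 = 0.5800, p10 = 0.3500
pi_1 = 0.6237

0.6237


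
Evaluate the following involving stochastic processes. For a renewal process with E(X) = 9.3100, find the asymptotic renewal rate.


Long-run renewal rate = 1/E(X)
= 1/9.3100
= 0.1074

0.1074


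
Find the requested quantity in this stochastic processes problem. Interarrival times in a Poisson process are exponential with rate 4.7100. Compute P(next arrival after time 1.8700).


P(X > t) = exp(-lambda * t)
= exp(-4.7100 * 1.8700)
= exp(-8.8077) = 1.4958e-04

1.4958e-04


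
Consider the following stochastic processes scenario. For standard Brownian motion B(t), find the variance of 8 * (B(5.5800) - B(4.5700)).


Var(alpha*(B(t)-B(s))) = alpha^2 * (t-s)
= 8^2 * (5.5800 - 4.5700)
= 64 * 1.0100
= 64.6400

64.6400


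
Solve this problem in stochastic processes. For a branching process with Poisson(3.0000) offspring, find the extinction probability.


Since mu = 3.0000 > 1, extinction prob q < 1.
Solve s = exp(mu*(s-1)) iteratively.
q = 0.0595

0.0595


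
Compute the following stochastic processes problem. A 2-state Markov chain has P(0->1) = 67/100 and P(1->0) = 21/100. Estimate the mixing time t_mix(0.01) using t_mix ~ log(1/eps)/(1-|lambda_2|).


lambda_2 = |1 - p01 - p10| = |1 - 0.6700 - 0.2100| = 0.1200
t_mix ~ log(1/eps)/(1 - |lambda_2|)
= log(100)/(1 - 0.1200) = 4.6052/0.8800
= 5.2331

5.2331


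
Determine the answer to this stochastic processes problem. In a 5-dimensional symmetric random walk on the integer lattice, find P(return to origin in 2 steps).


P(return in 2 steps) = P(reverse first step) = 1/(2d)
= 1/10
= 0.1000

0.1000


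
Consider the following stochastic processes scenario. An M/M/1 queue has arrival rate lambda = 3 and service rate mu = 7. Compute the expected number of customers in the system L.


rho = 3/7 = 0.4286
L = rho/(1-rho)
= 0.4286/0.5714
= 0.7500

0.7500


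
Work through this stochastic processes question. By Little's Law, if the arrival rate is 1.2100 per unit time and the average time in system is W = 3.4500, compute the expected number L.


Little's Law: L = lambda * W
= 1.2100 * 3.4500
= 4.1745

4.1745


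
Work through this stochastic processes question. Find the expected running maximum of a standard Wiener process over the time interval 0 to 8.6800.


E(max B(s)) = sqrt(2t/pi)
= sqrt(2*8.6800/pi)
= sqrt(5.5259)
= 2.3507

2.3507


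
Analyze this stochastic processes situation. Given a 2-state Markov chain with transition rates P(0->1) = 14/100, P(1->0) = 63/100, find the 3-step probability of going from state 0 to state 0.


Computing P^3 by matrix multiplication.
P = [[0.8600, 0.1400], [0.6300, 0.3700]]
After raising P to the power 3:
P^3(0,0) = 0.8204

0.8204


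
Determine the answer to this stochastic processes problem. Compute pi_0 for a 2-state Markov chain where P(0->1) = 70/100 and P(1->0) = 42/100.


Stationary distribution: pi_0 = p10/(p01+p10), pi_1 = p01/(p01+p10)
p01 = 0.7000, p10 = 0.4200
pi_0 = 0.3750

0.3750


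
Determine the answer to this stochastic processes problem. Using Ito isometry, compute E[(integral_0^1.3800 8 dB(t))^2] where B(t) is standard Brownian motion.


By Ito isometry: E[(int f dB)^2] = int f^2 dt
= 8^2 * 1.3800
= 64 * 1.3800 = 88.3200

88.3200


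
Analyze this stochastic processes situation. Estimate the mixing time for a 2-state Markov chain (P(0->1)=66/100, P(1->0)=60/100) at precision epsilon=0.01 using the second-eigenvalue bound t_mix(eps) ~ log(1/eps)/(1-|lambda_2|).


lambda_2 = |1 - p01 - p10| = |1 - 0.6600 - 0.6000| = 0.2600
t_mix ~ log(1/eps)/(1 - |lambda_2|)
= log(100)/(1 - 0.2600) = 4.6052/0.7400
= 6.2232

6.2232


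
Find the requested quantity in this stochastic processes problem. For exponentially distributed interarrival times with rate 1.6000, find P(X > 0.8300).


P(X > t) = exp(-lambda * t)
= exp(-1.6000 * 0.8300)
= exp(-1.3280) = 0.2650

0.2650


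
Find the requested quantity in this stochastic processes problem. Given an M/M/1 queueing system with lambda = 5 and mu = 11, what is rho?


rho = lambda/mu
= 5/11
= 0.4545

0.4545


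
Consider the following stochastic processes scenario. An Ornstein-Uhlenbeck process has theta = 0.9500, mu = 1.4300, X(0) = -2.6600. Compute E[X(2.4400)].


E[X(t)] = mu + (X(0) - mu)*exp(-theta*t)
= 1.4300 + (-2.6600 - 1.4300)*exp(-0.9500*2.4400)
= 1.4300 + -4.0900 * 0.0985
= 1.0273

1.0273


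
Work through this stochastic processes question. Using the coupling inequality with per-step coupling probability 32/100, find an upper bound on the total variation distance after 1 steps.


TV distance bound <= (1-delta)^n
= (1 - 0.3200)^1
= 0.6800^1
= 0.6800

0.6800


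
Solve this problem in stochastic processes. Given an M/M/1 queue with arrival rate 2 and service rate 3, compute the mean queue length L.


rho = 2/3 = 0.6667
L = rho/(1-rho)
= 0.6667/0.3333
= 2.0000

2.0000


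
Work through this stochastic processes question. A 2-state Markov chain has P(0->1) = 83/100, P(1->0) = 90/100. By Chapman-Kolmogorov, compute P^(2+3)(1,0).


P^5 = P^2 * P^3
Computing via matrix multiplication of the transition matrix.
Entry (1,0) of P^5 = 0.6281

0.6281


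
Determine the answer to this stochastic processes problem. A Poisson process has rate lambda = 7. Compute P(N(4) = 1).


P(N(t)=k) = (lambda*t)^k * exp(-lambda*t) / k!
lambda*t = 28
= 28^1 * exp(-28) / 1!
= 28 * 6.9144e-13 / 1
= 1.9360e-11

1.9360e-11


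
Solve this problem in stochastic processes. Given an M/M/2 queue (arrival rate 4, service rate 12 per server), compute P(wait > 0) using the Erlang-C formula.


a = lambda/mu = 0.3333
rho = a/c = 0.1667
Erlang-C formula applied:
C(c,a) = 0.0476

0.0476


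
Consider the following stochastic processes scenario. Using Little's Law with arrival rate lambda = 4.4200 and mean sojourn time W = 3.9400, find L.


Little's Law: L = lambda * W
= 4.4200 * 3.9400
= 17.4148

17.4148


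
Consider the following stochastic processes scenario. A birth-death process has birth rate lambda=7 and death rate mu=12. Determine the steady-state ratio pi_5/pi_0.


For birth-death process, pi_n/pi_0 = (lambda/mu)^n
= (7/12)^5
= 0.0675

0.0675


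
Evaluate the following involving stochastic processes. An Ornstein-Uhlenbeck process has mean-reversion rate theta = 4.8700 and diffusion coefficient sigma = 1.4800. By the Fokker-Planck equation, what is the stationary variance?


Stationary variance = sigma^2 / (2*theta)
= 1.4800^2 / (2*4.8700)
= 2.1904 / 9.7400
= 0.2249

0.2249


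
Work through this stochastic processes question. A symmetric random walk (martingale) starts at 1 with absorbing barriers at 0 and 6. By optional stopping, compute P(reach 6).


By optional stopping theorem: E(M at tau) = M(0) = 1
P(hit 6)*6 + P(hit 0)*0 = 1
P(hit 6) = (1 - 0)/(6 - 0) = 1/6 = 0.1667

0.1667


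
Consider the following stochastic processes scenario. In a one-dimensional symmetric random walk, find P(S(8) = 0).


P(S(8) = 0) = C(8,4) / 4^4
= 70 / 256
= 0.2734

0.2734


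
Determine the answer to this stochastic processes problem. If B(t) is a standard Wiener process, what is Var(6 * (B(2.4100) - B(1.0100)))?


Var(alpha*(B(t)-B(s))) = alpha^2 * (t-s)
= 6^2 * (2.4100 - 1.0100)
= 36 * 1.4000
= 50.4000

50.4000


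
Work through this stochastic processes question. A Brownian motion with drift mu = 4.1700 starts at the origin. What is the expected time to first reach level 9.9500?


Expected first passage time = a/mu
= 9.9500/4.1700
= 2.3861

2.3861


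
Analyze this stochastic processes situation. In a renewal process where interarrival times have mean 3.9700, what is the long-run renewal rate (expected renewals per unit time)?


Long-run renewal rate = 1/E(X)
= 1/3.9700
= 0.2519

0.2519


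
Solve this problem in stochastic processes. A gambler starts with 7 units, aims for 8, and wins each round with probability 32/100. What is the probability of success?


Gambler's ruin formula:
r = q/p = 0.6800/0.3200 = 2.1250
P(win) = (1 - r^i)/(1 - r^N)
= (1 - 2.1250^7)/(1 - 2.1250^8)
= 0.4693

0.4693


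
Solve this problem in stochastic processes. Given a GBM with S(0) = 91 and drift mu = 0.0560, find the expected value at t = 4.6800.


E[S(t)] = S(0) * exp(mu * t)
= 91 * exp(0.0560 * 4.6800)
= 91 * 1.2996
= 118.2664

118.2664


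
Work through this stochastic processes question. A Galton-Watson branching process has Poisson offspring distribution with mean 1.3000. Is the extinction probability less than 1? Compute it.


Since mu = 1.3000 > 1, extinction prob q < 1.
Solve s = exp(mu*(s-1)) iteratively.
q = 0.5770

0.5770


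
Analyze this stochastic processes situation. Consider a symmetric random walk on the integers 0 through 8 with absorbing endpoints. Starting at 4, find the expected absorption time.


For symmetric RW on 0,...,N with absorbing barriers, E(i) = i*(N-i)
E(4) = 4 * 4 = 16

16


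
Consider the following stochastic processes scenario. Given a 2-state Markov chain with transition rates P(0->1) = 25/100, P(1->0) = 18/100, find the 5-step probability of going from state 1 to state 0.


Computing P^5 by matrix multiplication.
P = [[0.7500, 0.2500], [0.1800, 0.8200]]
After raising P to the power 5:
P^5(1,0) = 0.3934

0.3934


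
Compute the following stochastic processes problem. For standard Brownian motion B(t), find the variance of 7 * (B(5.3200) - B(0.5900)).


Var(alpha*(B(t)-B(s))) = alpha^2 * (t-s)
= 7^2 * (5.3200 - 0.5900)
= 49 * 4.7300
= 231.7700

231.7700


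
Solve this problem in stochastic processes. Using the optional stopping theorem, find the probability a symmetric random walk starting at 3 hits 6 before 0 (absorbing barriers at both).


By optional stopping theorem: E(M at tau) = M(0) = 3
P(hit 6)*6 + P(hit 0)*0 = 3
P(hit 6) = (3 - 0)/(6 - 0) = 1/2 = 0.5000

0.5000


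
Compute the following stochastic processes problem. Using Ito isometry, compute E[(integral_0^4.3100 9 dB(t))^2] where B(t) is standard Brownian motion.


By Ito isometry: E[(int f dB)^2] = int f^2 dt
= 9^2 * 4.3100
= 81 * 4.3100 = 349.1100

349.1100


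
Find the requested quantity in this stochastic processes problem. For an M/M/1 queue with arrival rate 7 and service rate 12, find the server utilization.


rho = lambda/mu
= 7/12
= 0.5833

0.5833


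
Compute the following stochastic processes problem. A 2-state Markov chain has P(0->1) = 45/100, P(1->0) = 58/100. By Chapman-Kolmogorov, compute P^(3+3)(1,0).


P^6 = P^3 * P^3
Computing via matrix multiplication of the transition matrix.
Entry (1,0) of P^6 = 0.5631

0.5631


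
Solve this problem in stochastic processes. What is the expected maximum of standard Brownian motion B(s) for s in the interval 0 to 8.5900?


E(max B(s)) = sqrt(2t/pi)
= sqrt(2*8.5900/pi)
= sqrt(5.4686)
= 2.3385

2.3385


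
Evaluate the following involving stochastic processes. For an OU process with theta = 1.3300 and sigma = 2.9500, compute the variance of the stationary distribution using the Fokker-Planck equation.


Stationary variance = sigma^2 / (2*theta)
= 2.9500^2 / (2*1.3300)
= 8.7025 / 2.6600
= 3.2716

3.2716


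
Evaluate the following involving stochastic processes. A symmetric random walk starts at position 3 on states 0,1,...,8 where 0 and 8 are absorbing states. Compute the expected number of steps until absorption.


For symmetric RW on 0,...,N with absorbing barriers, E(i) = i*(N-i)
E(3) = 3 * 5 = 15

15


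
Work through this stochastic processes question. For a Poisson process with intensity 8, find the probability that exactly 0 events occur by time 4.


P(N(t)=k) = (lambda*t)^k * exp(-lambda*t) / k!
lambda*t = 32
= 32^0 * exp(-32) / 0!
= 1 * 1.2664e-14 / 1
= 1.2664e-14

1.2664e-14


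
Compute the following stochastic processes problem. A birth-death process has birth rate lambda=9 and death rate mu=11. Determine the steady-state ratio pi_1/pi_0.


For birth-death process, pi_n/pi_0 = (lambda/mu)^n
= (9/11)^1
= 0.8182

0.8182


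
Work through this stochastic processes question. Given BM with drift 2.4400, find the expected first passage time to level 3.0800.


Expected first passage time = a/mu
= 3.0800/2.4400
= 1.2623

1.2623


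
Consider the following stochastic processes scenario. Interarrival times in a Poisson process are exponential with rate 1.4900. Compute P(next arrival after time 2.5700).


P(X > t) = exp(-lambda * t)
= exp(-1.4900 * 2.5700)
= exp(-3.8293) = 0.0217

0.0217


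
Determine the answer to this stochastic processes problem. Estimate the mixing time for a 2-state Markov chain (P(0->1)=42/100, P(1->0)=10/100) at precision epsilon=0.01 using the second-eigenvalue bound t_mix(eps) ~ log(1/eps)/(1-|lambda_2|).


lambda_2 = |1 - p01 - p10| = |1 - 0.4200 - 0.1000| = 0.4800
t_mix ~ log(1/eps)/(1 - |lambda_2|)
= log(100)/(1 - 0.4800) = 4.6052/0.5200
= 8.8561

8.8561


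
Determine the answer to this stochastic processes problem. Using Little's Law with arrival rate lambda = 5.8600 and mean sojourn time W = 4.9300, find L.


Little's Law: L = lambda * W
= 5.8600 * 4.9300
= 28.8898

28.8898


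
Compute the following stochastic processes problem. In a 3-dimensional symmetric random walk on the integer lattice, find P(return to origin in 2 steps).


P(return in 2 steps) = P(reverse first step) = 1/(2d)
= 1/6
= 0.1667

0.1667


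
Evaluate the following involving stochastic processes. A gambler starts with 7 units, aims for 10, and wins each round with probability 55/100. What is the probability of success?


Gambler's ruin formula:
r = q/p = 0.4500/0.5500 = 0.8182
P(win) = (1 - r^i)/(1 - r^N)
= (1 - 0.8182^7)/(1 - 0.8182^10)
= 0.8717

0.8717


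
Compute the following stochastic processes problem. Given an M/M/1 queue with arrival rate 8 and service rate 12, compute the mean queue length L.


rho = 8/12 = 0.6667
L = rho/(1-rho)
= 0.6667/0.3333
= 2.0000

2.0000


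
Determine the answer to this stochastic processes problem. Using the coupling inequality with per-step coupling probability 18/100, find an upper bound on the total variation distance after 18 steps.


TV distance bound <= (1-delta)^n
= (1 - 0.1800)^18
= 0.8200^18
= 0.0281

0.0281


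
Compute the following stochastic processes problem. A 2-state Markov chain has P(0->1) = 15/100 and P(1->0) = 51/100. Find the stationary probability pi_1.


Stationary distribution: pi_0 = p10/(p01+p10), pi_1 = p01/(p01+p10)
p01 = 0.1500, p10 = 0.5100
pi_1 = 0.2273

0.2273


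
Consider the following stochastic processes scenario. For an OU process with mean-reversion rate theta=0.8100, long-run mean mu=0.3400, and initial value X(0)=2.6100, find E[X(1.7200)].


E[X(t)] = mu + (X(0) - mu)*exp(-theta*t)
= 0.3400 + (2.6100 - 0.3400)*exp(-0.8100*1.7200)
= 0.3400 + 2.2700 * 0.2483
= 0.9036

0.9036


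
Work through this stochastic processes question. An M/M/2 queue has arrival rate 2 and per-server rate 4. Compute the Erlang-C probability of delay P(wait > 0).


a = lambda/mu = 0.5000
rho = a/c = 0.2500
Erlang-C formula applied:
C(c,a) = 0.1000

0.1000


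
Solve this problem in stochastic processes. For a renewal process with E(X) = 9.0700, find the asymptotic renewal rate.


Long-run renewal rate = 1/E(X)
= 1/9.0700
= 0.1103

0.1103


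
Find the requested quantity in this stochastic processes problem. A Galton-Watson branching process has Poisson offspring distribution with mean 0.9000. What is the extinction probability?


Since mu = 0.9000 <= 1, extinction probability = 1.

1.0000


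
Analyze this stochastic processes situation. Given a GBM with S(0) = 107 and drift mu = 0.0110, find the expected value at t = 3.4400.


E[S(t)] = S(0) * exp(mu * t)
= 107 * exp(0.0110 * 3.4400)
= 107 * 1.0386
= 111.1265

111.1265


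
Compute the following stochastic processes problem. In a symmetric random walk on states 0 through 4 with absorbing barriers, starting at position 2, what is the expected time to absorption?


For symmetric RW on 0,...,N with absorbing barriers, E(i) = i*(N-i)
E(2) = 2 * 2 = 4

4


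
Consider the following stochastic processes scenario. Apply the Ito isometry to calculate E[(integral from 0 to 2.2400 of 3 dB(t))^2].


By Ito isometry: E[(int f dB)^2] = int f^2 dt
= 3^2 * 2.2400
= 9 * 2.2400 = 20.1600

20.1600


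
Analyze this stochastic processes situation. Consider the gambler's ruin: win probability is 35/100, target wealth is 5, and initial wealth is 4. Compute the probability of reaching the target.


Gambler's ruin formula:
r = q/p = 0.6500/0.3500 = 1.8571
P(win) = (1 - r^i)/(1 - r^N)
= (1 - 1.8571^4)/(1 - 1.8571^5)
= 0.5166

0.5166


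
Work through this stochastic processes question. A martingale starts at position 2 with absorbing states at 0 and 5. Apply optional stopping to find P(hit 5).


By optional stopping theorem: E(M at tau) = M(0) = 2
P(hit 5)*5 + P(hit 0)*0 = 2
P(hit 5) = (2 - 0)/(5 - 0) = 2/5 = 0.4000

0.4000


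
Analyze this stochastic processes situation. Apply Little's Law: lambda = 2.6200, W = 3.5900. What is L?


Little's Law: L = lambda * W
= 2.6200 * 3.5900
= 9.4058

9.4058


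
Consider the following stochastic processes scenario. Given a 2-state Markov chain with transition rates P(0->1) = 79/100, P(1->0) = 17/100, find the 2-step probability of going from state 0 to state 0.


Computing P^2 by matrix multiplication.
P = [[0.2100, 0.7900], [0.1700, 0.8300]]
After raising P to the power 2:
P^2(0,0) = 0.1784

0.1784


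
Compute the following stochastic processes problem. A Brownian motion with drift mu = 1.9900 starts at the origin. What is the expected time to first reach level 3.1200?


Expected first passage time = a/mu
= 3.1200/1.9900
= 1.5678

1.5678


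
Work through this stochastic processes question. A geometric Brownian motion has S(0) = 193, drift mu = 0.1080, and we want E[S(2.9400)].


E[S(t)] = S(0) * exp(mu * t)
= 193 * exp(0.1080 * 2.9400)
= 193 * 1.3737
= 265.1273

265.1273


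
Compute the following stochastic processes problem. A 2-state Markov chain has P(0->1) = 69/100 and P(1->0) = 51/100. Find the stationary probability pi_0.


Stationary distribution: pi_0 = p10/(p01+p10), pi_1 = p01/(p01+p10)
p01 = 0.6900, p10 = 0.5100
pi_0 = 0.4250

0.4250


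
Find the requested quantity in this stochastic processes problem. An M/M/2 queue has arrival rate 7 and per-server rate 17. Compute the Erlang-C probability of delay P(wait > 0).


a = lambda/mu = 0.4118
rho = a/c = 0.2059
Erlang-C formula applied:
C(c,a) = 0.0703

0.0703


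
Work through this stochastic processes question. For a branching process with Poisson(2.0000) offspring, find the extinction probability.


Since mu = 2.0000 > 1, extinction prob q < 1.
Solve s = exp(mu*(s-1)) iteratively.
q = 0.2032

0.2032


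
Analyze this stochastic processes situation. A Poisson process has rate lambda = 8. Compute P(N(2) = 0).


P(N(t)=k) = (lambda*t)^k * exp(-lambda*t) / k!
lambda*t = 16
= 16^0 * exp(-16) / 0!
= 1 * 1.1254e-07 / 1
= 1.1254e-07

1.1254e-07


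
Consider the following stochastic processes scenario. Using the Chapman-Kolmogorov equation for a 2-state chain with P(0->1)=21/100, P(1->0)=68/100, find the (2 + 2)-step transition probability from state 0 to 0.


P^4 = P^2 * P^2
Computing via matrix multiplication of the transition matrix.
Entry (0,0) of P^4 = 0.7641

0.7641


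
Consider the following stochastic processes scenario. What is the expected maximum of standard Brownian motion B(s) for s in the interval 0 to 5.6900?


E(max B(s)) = sqrt(2t/pi)
= sqrt(2*5.6900/pi)
= sqrt(3.6224)
= 1.9033

1.9033


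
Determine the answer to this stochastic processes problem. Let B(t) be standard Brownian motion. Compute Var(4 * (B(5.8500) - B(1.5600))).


Var(alpha*(B(t)-B(s))) = alpha^2 * (t-s)
= 4^2 * (5.8500 - 1.5600)
= 16 * 4.2900
= 68.6400

68.6400


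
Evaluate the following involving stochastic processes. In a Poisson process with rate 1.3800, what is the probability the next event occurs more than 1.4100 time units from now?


P(X > t) = exp(-lambda * t)
= exp(-1.3800 * 1.4100)
= exp(-1.9458) = 0.1429

0.1429


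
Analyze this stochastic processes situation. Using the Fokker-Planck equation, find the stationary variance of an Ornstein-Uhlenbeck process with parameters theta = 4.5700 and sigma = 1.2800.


Stationary variance = sigma^2 / (2*theta)
= 1.2800^2 / (2*4.5700)
= 1.6384 / 9.1400
= 0.1793

0.1793


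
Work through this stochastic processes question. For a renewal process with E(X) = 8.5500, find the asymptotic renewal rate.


Long-run renewal rate = 1/E(X)
= 1/8.5500
= 0.1170

0.1170


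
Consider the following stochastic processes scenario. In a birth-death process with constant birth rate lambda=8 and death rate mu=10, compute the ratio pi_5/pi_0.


For birth-death process, pi_n/pi_0 = (lambda/mu)^n
= (8/10)^5
= 0.3277

0.3277


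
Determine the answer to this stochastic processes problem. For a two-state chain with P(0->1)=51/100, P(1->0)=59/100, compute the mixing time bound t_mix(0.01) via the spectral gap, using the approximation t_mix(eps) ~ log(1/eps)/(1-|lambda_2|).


lambda_2 = |1 - p01 - p10| = |1 - 0.5100 - 0.5900| = 0.1000
t_mix ~ log(1/eps)/(1 - |lambda_2|)
= log(100)/(1 - 0.1000) = 4.6052/0.9000
= 5.1169

5.1169


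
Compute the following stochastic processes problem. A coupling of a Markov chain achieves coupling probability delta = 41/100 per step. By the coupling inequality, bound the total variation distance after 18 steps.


TV distance bound <= (1-delta)^n
= (1 - 0.4100)^18
= 0.5900^18
= 7.5047e-05

7.5047e-05


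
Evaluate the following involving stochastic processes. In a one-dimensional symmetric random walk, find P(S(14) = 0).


P(S(14) = 0) = C(14,7) / 4^7
= 3432 / 16384
= 0.2095

0.2095


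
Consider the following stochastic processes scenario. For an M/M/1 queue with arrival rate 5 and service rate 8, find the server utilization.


rho = lambda/mu
= 5/8
= 0.6250

0.6250


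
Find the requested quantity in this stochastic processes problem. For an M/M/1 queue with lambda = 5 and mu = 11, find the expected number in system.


rho = 5/11 = 0.4545
L = rho/(1-rho)
= 0.4545/0.5455
= 0.8333

0.8333


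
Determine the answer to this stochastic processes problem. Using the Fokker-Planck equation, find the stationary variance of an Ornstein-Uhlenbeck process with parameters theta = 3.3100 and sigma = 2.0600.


Stationary variance = sigma^2 / (2*theta)
= 2.0600^2 / (2*3.3100)
= 4.2436 / 6.6200
= 0.6410

0.6410


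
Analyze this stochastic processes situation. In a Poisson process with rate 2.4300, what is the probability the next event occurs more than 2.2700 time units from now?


P(X > t) = exp(-lambda * t)
= exp(-2.4300 * 2.2700)
= exp(-5.5161) = 0.0040

0.0040


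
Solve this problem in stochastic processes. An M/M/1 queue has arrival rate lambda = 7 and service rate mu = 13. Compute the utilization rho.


rho = lambda/mu
= 7/13
= 0.5385

0.5385


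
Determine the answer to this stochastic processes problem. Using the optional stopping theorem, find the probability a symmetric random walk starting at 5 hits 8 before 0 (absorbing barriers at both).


By optional stopping theorem: E(M at tau) = M(0) = 5
P(hit 8)*8 + P(hit 0)*0 = 5
P(hit 8) = (5 - 0)/(8 - 0) = 5/8 = 0.6250

0.6250


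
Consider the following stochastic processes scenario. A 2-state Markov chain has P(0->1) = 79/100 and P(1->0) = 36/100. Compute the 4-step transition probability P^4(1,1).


Computing P^4 by matrix multiplication.
P = [[0.2100, 0.7900], [0.3600, 0.6400]]
After raising P to the power 4:
P^4(1,1) = 0.6871

0.6871


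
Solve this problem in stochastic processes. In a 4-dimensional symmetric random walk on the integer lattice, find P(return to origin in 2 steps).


P(return in 2 steps) = P(reverse first step) = 1/(2d)
= 1/8
= 0.1250

0.1250


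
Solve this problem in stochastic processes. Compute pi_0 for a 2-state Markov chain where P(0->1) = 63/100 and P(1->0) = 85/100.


Stationary distribution: pi_0 = p10/(p01+p10), pi_1 = p01/(p01+p10)
p01 = 0.6300, p10 = 0.8500
pi_0 = 0.5743

0.5743


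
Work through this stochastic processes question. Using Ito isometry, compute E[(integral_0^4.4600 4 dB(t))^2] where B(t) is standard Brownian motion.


By Ito isometry: E[(int f dB)^2] = int f^2 dt
= 4^2 * 4.4600
= 16 * 4.4600 = 71.3600

71.3600


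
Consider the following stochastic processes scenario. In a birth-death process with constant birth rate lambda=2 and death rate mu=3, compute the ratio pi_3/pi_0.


For birth-death process, pi_n/pi_0 = (lambda/mu)^n
= (2/3)^3
= 0.2963

0.2963


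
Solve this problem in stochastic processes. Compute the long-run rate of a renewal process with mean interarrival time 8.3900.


Long-run renewal rate = 1/E(X)
= 1/8.3900
= 0.1192

0.1192


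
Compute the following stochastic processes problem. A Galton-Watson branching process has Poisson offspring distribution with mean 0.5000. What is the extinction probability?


Since mu = 0.5000 <= 1, extinction probability = 1.

1.0000


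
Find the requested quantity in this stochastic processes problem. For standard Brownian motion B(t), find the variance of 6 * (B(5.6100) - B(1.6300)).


Var(alpha*(B(t)-B(s))) = alpha^2 * (t-s)
= 6^2 * (5.6100 - 1.6300)
= 36 * 3.9800
= 143.2800

143.2800


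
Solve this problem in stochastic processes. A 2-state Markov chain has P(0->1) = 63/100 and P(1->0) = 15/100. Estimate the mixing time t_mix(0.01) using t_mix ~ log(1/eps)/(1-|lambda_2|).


lambda_2 = |1 - p01 - p10| = |1 - 0.6300 - 0.1500| = 0.2200
t_mix ~ log(1/eps)/(1 - |lambda_2|)
= log(100)/(1 - 0.2200) = 4.6052/0.7800
= 5.9041

5.9041


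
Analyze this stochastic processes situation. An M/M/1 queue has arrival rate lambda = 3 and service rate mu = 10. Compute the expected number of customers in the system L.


rho = 3/10 = 0.3000
L = rho/(1-rho)
= 0.3000/0.7000
= 0.4286

0.4286


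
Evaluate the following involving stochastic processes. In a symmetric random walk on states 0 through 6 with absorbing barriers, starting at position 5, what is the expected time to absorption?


For symmetric RW on 0,...,N with absorbing barriers, E(i) = i*(N-i)
E(5) = 5 * 1 = 5

5


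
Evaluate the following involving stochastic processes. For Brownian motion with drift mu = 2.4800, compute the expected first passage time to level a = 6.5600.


Expected first passage time = a/mu
= 6.5600/2.4800
= 2.6452

2.6452


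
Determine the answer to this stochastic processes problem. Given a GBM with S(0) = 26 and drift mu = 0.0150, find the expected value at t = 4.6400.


E[S(t)] = S(0) * exp(mu * t)
= 26 * exp(0.0150 * 4.6400)
= 26 * 1.0721
= 27.8741

27.8741


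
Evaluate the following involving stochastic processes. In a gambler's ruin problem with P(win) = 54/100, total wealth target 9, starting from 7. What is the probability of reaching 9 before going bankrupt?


Gambler's ruin formula:
r = q/p = 0.4600/0.5400 = 0.8519
P(win) = (1 - r^i)/(1 - r^N)
= (1 - 0.8519^7)/(1 - 0.8519^9)
= 0.8831

0.8831


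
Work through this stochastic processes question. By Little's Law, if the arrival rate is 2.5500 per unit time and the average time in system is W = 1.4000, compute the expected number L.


Little's Law: L = lambda * W
= 2.5500 * 1.4000
= 3.5700

3.5700


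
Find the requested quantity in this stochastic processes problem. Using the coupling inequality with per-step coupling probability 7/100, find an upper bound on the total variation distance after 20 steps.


TV distance bound <= (1-delta)^n
= (1 - 0.0700)^20
= 0.9300^20
= 0.2342

0.2342


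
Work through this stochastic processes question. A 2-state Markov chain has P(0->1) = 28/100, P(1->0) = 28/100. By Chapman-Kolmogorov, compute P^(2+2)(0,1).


P^4 = P^2 * P^2
Computing via matrix multiplication of the transition matrix.
Entry (0,1) of P^4 = 0.4813

0.4813


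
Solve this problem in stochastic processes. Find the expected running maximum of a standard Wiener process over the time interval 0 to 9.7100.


E(max B(s)) = sqrt(2t/pi)
= sqrt(2*9.7100/pi)
= sqrt(6.1816)
= 2.4863

2.4863


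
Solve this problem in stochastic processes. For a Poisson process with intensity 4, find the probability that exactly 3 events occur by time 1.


P(N(t)=k) = (lambda*t)^k * exp(-lambda*t) / k!
lambda*t = 4
= 4^3 * exp(-4) / 3!
= 64 * 0.0183 / 6
= 0.1954

0.1954


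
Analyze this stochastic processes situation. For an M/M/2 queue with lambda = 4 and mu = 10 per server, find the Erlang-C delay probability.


a = lambda/mu = 0.4000
rho = a/c = 0.2000
Erlang-C formula applied:
C(c,a) = 0.0667

0.0667


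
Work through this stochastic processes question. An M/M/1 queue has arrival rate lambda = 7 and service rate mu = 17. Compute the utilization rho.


rho = lambda/mu
= 7/17
= 0.4118

0.4118


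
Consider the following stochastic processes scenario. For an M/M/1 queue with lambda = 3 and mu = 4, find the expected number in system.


rho = 3/4 = 0.7500
L = rho/(1-rho)
= 0.7500/0.2500
= 3.0000

3.0000


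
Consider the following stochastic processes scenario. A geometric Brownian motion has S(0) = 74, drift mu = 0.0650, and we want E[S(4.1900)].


E[S(t)] = S(0) * exp(mu * t)
= 74 * exp(0.0650 * 4.1900)
= 74 * 1.3130
= 97.1654

97.1654


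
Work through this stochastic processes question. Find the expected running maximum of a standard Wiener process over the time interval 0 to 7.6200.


E(max B(s)) = sqrt(2t/pi)
= sqrt(2*7.6200/pi)
= sqrt(4.8510)
= 2.2025

2.2025


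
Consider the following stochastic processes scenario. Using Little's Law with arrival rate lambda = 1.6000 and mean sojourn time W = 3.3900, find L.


Little's Law: L = lambda * W
= 1.6000 * 3.3900
= 5.4240

5.4240


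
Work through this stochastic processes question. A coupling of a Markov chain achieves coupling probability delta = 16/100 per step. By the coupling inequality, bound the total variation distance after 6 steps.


TV distance bound <= (1-delta)^n
= (1 - 0.1600)^6
= 0.8400^6
= 0.3513

0.3513


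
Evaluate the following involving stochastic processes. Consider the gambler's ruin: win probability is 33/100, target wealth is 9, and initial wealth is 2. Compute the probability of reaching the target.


Gambler's ruin formula:
r = q/p = 0.6700/0.3300 = 2.0303
P(win) = (1 - r^i)/(1 - r^N)
= (1 - 2.0303^2)/(1 - 2.0303^9)
= 0.0053

0.0053


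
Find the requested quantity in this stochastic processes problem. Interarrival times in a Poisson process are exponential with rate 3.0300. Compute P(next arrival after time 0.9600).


P(X > t) = exp(-lambda * t)
= exp(-3.0300 * 0.9600)
= exp(-2.9088) = 0.0545

0.0545


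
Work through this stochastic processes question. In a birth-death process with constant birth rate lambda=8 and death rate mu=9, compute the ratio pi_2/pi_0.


For birth-death process, pi_n/pi_0 = (lambda/mu)^n
= (8/9)^2
= 0.7901

0.7901


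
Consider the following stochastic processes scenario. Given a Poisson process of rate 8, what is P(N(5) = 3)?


P(N(t)=k) = (lambda*t)^k * exp(-lambda*t) / k!
lambda*t = 40
= 40^3 * exp(-40) / 3!
= 64000 * 4.2484e-18 / 6
= 4.5316e-14

4.5316e-14


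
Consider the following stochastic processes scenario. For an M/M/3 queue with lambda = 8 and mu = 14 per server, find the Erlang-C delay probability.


a = lambda/mu = 0.5714
rho = a/c = 0.1905
Erlang-C formula applied:
C(c,a) = 0.0217

0.0217


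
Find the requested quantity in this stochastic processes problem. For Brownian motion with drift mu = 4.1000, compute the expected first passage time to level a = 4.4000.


Expected first passage time = a/mu
= 4.4000/4.1000
= 1.0732

1.0732


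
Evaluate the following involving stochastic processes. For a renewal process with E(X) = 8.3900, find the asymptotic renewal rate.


Long-run renewal rate = 1/E(X)
= 1/8.3900
= 0.1192

0.1192


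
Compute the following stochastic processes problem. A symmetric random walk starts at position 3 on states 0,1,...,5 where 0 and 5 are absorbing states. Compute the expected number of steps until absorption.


For symmetric RW on 0,...,N with absorbing barriers, E(i) = i*(N-i)
E(3) = 3 * 2 = 6

6


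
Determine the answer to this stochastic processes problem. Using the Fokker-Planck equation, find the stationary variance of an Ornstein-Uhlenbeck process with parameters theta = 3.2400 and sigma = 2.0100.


Stationary variance = sigma^2 / (2*theta)
= 2.0100^2 / (2*3.2400)
= 4.0401 / 6.4800
= 0.6235

0.6235


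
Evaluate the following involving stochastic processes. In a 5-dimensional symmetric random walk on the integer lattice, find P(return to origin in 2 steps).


P(return in 2 steps) = P(reverse first step) = 1/(2d)
= 1/10
= 0.1000

0.1000


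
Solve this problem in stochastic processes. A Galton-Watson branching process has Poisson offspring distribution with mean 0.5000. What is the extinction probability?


Since mu = 0.5000 <= 1, extinction probability = 1.

1.0000


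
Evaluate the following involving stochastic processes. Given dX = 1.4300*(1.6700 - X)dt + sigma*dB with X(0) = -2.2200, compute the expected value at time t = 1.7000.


E[X(t)] = mu + (X(0) - mu)*exp(-theta*t)
= 1.6700 + (-2.2200 - 1.6700)*exp(-1.4300*1.7000)
= 1.6700 + -3.8900 * 0.0879
= 1.3279

1.3279


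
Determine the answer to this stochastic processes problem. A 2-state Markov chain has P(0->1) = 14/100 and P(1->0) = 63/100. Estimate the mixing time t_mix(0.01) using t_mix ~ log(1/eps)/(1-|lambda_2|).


lambda_2 = |1 - p01 - p10| = |1 - 0.1400 - 0.6300| = 0.2300
t_mix ~ log(1/eps)/(1 - |lambda_2|)
= log(100)/(1 - 0.2300) = 4.6052/0.7700
= 5.9807

5.9807


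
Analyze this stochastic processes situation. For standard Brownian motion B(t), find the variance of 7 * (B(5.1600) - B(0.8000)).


Var(alpha*(B(t)-B(s))) = alpha^2 * (t-s)
= 7^2 * (5.1600 - 0.8000)
= 49 * 4.3600
= 213.6400

213.6400


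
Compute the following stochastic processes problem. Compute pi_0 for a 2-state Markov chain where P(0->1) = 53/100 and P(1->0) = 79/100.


Stationary distribution: pi_0 = p10/(p01+p10), pi_1 = p01/(p01+p10)
p01 = 0.5300, p10 = 0.7900
pi_0 = 0.5985

0.5985


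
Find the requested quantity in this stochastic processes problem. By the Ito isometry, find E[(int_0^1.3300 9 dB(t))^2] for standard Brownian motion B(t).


By Ito isometry: E[(int f dB)^2] = int f^2 dt
= 9^2 * 1.3300
= 81 * 1.3300 = 107.7300

107.7300


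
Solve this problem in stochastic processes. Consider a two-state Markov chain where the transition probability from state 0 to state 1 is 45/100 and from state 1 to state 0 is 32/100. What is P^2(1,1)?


Computing P^2 by matrix multiplication.
P = [[0.5500, 0.4500], [0.3200, 0.6800]]
After raising P to the power 2:
P^2(1,1) = 0.6064

0.6064


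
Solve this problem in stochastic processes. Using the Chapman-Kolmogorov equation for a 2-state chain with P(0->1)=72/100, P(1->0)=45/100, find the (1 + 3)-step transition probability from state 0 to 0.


P^4 = P^1 * P^3
Computing via matrix multiplication of the transition matrix.
Entry (0,0) of P^4 = 0.3851

0.3851


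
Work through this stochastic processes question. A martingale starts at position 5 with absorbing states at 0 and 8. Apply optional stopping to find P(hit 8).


By optional stopping theorem: E(M at tau) = M(0) = 5
P(hit 8)*8 + P(hit 0)*0 = 5
P(hit 8) = (5 - 0)/(8 - 0) = 5/8 = 0.6250

0.6250


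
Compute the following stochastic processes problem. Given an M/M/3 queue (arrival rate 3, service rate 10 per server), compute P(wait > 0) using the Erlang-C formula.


a = lambda/mu = 0.3000
rho = a/c = 0.1000
Erlang-C formula applied:
C(c,a) = 0.0037

0.0037


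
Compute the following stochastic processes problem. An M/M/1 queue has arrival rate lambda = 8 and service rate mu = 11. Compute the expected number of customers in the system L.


rho = 8/11 = 0.7273
L = rho/(1-rho)
= 0.7273/0.2727
= 2.6667

2.6667


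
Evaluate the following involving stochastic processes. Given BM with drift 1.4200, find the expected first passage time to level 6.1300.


Expected first passage time = a/mu
= 6.1300/1.4200
= 4.3169

4.3169


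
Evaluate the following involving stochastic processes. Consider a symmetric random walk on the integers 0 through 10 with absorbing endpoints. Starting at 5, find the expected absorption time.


For symmetric RW on 0,...,N with absorbing barriers, E(i) = i*(N-i)
E(5) = 5 * 5 = 25

25


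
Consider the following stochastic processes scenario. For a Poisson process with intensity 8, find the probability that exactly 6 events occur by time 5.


P(N(t)=k) = (lambda*t)^k * exp(-lambda*t) / k!
lambda*t = 40
= 40^6 * exp(-40) / 6!
= 4096000000 * 4.2484e-18 / 720
= 2.4168e-11

2.4168e-11


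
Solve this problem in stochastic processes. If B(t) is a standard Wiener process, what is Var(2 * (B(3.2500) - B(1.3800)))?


Var(alpha*(B(t)-B(s))) = alpha^2 * (t-s)
= 2^2 * (3.2500 - 1.3800)
= 4 * 1.8700
= 7.4800

7.4800


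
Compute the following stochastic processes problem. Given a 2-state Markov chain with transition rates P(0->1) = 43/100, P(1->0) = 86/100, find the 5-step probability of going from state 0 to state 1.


Computing P^5 by matrix multiplication.
P = [[0.5700, 0.4300], [0.8600, 0.1400]]
After raising P to the power 5:
P^5(0,1) = 0.3340

0.3340


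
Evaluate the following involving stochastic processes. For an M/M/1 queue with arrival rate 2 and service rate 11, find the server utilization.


rho = lambda/mu
= 2/11
= 0.1818

0.1818


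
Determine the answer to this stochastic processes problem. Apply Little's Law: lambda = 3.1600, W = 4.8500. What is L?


Little's Law: L = lambda * W
= 3.1600 * 4.8500
= 15.3260

15.3260


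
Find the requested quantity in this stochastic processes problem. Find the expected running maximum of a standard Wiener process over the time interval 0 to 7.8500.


E(max B(s)) = sqrt(2t/pi)
= sqrt(2*7.8500/pi)
= sqrt(4.9975)
= 2.2355

2.2355


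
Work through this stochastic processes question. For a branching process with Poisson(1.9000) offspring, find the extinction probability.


Since mu = 1.9000 > 1, extinction prob q < 1.
Solve s = exp(mu*(s-1)) iteratively.
q = 0.2328

0.2328


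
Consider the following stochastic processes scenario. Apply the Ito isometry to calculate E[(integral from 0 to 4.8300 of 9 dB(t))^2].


By Ito isometry: E[(int f dB)^2] = int f^2 dt
= 9^2 * 4.8300
= 81 * 4.8300 = 391.2300

391.2300


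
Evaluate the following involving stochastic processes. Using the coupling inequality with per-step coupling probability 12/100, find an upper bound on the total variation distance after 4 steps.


TV distance bound <= (1-delta)^n
= (1 - 0.1200)^4
= 0.8800^4
= 0.5997

0.5997


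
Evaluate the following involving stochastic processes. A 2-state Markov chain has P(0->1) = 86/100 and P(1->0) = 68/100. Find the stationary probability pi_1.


Stationary distribution: pi_0 = p10/(p01+p10), pi_1 = p01/(p01+p10)
p01 = 0.8600, p10 = 0.6800
pi_1 = 0.5584

0.5584


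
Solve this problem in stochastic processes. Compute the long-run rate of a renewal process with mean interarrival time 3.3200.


Long-run renewal rate = 1/E(X)
= 1/3.3200
= 0.3012

0.3012


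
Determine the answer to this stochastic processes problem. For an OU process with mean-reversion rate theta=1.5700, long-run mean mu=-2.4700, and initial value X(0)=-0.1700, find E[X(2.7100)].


E[X(t)] = mu + (X(0) - mu)*exp(-theta*t)
= -2.4700 + (-0.1700 - -2.4700)*exp(-1.5700*2.7100)
= -2.4700 + 2.3000 * 0.0142
= -2.4373

-2.4373
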